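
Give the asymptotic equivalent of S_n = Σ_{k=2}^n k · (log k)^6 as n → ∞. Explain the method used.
S_n ~ n^2 · (log n)^6 / 2

By integral comparison, S_n = ∫_1^n x · (log x)^6 dx + O(n · (log n)^6). For the integral, the leading term of ∫_1^n x^1 (log x)^6 dx is n^2/2 · (log n)^6 (by repeated integration by parts; each step lowers the log-exponent and produces a relatively O(1/log n) correction). Hence S_n ~ n^2 · (log n)^6 / 2.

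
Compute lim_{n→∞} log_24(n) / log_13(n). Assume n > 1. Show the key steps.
lim = ln(13) / ln(24) = log_24(13)

Change of base: log_24(n) = ln n / ln 24 and log_13(n) = ln n / ln 13. The ratio is (ln n / ln 24) · (ln 13 / ln n) = ln 13 / ln 24, a constant independent of n. So the limit is ln 13 / ln 24 = log_24(13).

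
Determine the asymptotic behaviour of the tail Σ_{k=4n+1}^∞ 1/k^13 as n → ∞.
Σ_{k>4n} 1/k^13 ~ 1/(12 · (4n)^12)

Compare to the integral: ∫_{4n}^∞ x^(−13) dx = [−x^(−12)/12]_{4n}^∞ = 1/((13−1)·(4n)^12). Euler-Maclaurin then gives
  Σ_{k>4n} 1/k^13 = ∫_{4n}^∞ dx/x^13 − 1/(2·(4n)^13) + O(1/(4n)^14).
(Equivalently this is ζ(13) − Σ_{k≤4n} 1/k^13.)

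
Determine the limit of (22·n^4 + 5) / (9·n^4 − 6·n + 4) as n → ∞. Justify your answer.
lim = 22/9

For large n the leading n^4 terms dominate both numerator and denominator. Dividing top and bottom by n^4, every other term tends to 0, leaving 22/9.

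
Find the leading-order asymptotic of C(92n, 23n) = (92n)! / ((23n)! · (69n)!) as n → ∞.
C(92n, 23n) ~ (256/27)^(23n) · sqrt(2/(3π·23n))

Write N = 23n. Apply Stirling to each factorial:
  (4N)! ~ sqrt(2π·4N) · (4N/e)^(4N),
  N! ~ sqrt(2π N) · (N/e)^N,
  (3N)! ~ sqrt(2π·3N) · (3N/e)^(3N).
The exponential factors combine to (4N)^(4N) / (N^N · (3N)^(3N)) = 4^(4N)/3^(3N) = (4^4/3^3)^N = (256/27)^N.
The square-root prefactors combine to sqrt(2π·4N) / (sqrt(2π N)·sqrt(2π·3N)) = sqrt(4 / (2π·3·N)) = sqrt(2/(3π·23n)).
Substituting N = 23n: C(92n, 23n) ~ (256/27)^(23n) · sqrt(2/(3π·23n)).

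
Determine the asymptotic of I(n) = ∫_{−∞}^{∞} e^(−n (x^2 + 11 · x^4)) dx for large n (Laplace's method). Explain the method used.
I(n) ~ sqrt(π/n)

φ(x) = x^2 + 11 · x^4 has its unique global minimum at x* = 0 (since φ'(x) = 2x + 44x^3 = 0 only at x = 0 for real x with both coefficients positive, and φ → ∞ as |x| → ∞). At x* = 0, φ(0) = 0 and φ''(0) = 2. Laplace's method then gives
  I(n) ~ sqrt(2π / (n · φ''(0))) · e^(−n φ(0)) = sqrt(2π / (2n)) = sqrt(π/n).
The 11 · x^4 term contributes only at subleading order (an O(1/n) relative correction).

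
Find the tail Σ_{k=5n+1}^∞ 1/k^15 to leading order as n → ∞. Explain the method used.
Σ_{k>5n} 1/k^15 ~ 1/(14 · (5n)^14)

Compare to the integral: ∫_{5n}^∞ x^(−15) dx = [−x^(−14)/14]_{5n}^∞ = 1/((15−1)·(5n)^14). Euler-Maclaurin then gives
  Σ_{k>5n} 1/k^15 = ∫_{5n}^∞ dx/x^15 − 1/(2·(5n)^15) + O(1/(5n)^16).
(Equivalently this is ζ(15) − Σ_{k≤5n} 1/k^15.)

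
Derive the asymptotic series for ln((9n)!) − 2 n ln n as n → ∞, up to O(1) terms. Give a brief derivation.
ln((9n)!) − 2 n ln n = 7 n ln n + 9(ln 9 − 1) n + (1/2) ln(2π·9n) + O(1/n)

Stirling: ln((9n)!) = 9n ln(9n) − 9n + (1/2) ln(2π·9n) + O(1/n).
Expand 9n ln(9n) = 9n (ln n + ln 9) = 9n ln n + 9n ln 9.
Subtract 2n ln n: leading term is (9 − 2) n ln n = 7 n ln n. The next term is 9n ln 9 − 9n = 9(ln 9 − 1) n. Then the (1/2) ln(2π·9n) correction.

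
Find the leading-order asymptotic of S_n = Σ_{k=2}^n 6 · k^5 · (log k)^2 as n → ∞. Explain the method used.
S_n ~ n^6 · (log n)^2

By integral comparison, S_n = ∫_1^n 6 · x^5 · (log x)^2 dx + O(n^5 · (log n)^2). For the integral, the leading term of ∫_1^n x^5 (log x)^2 dx is n^6/6 · (log n)^2 (by repeated integration by parts; each step lowers the log-exponent and produces a relatively O(1/log n) correction). Hence S_n ~ n^6 · (log n)^2.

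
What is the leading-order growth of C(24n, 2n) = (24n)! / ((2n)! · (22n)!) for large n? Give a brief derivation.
C(24n, 2n) ~ (8916100448256/285311670611)^(2n) · sqrt(6/(11π·2n))

Write N = 2n. Apply Stirling to each factorial:
  (12N)! ~ sqrt(2π·12N) · (12N/e)^(12N),
  N! ~ sqrt(2π N) · (N/e)^N,
  (11N)! ~ sqrt(2π·11N) · (11N/e)^(11N).
The exponential factors combine to (12N)^(12N) / (N^N · (11N)^(11N)) = 12^(12N)/11^(11N) = (12^12/11^11)^N = (8916100448256/285311670611)^N.
The square-root prefactors combine to sqrt(2π·12N) / (sqrt(2π N)·sqrt(2π·11N)) = sqrt(12 / (2π·11·N)) = sqrt(6/(11π·2n)).
Substituting N = 2n: C(24n, 2n) ~ (8916100448256/285311670611)^(2n) · sqrt(6/(11π·2n)).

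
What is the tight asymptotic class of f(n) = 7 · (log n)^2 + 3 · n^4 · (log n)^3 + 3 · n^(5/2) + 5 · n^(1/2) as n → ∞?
f(n) ∈ Θ(n^4 · (log n)^3)

Compare the terms by growth order. For large n, n^a · (log n)^b dominates n^a' · (log n)^b' iff a > a', or (a = a' and b > b'). Ranking the 4 terms shows the dominant one is 3 · n^4 · (log n)^3. Hence f(n) ∈ Θ(n^4 · (log n)^3).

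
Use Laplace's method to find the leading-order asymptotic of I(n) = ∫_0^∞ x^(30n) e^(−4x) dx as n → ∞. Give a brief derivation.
I(n) ~ (sqrt(2π·30n) / 4) · (30n/(4e))^(30n)

Write the integrand as exp(30n ln x − 4x) and set f(x) = 30n ln x − 4x. Then f'(x) = 30n/x − 4 = 0 at x* = 30n/4, and f''(x*) = −30n/x*^2 = −4^2/(30n). Laplace's method (interior maximum) gives
  I(n) ~ e^(f(x*)) · sqrt(2π / |f''(x*)|)
        = exp(30n ln(30n/4) − 30n) · sqrt(2π · 30n / 4^2)
        = (30n/4)^(30n) e^(−30n) · sqrt(2π·30n) / 4
        = (sqrt(2π·30n) / 4) · (30n/(4e))^(30n).
This matches Γ(30n+1)/4^(30n+1) with Stirling applied to Γ.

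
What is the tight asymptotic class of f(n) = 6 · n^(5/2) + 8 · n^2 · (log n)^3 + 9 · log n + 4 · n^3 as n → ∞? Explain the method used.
f(n) ∈ Θ(n^3)

Compare the terms by growth order. For large n, n^a · (log n)^b dominates n^a' · (log n)^b' iff a > a', or (a = a' and b > b'). Ranking the 4 terms shows the dominant one is 4 · n^3. Hence f(n) ∈ Θ(n^3).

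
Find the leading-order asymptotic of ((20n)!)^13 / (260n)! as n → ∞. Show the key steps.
((20n)!)^13/(260n)! ~ ((2π·20n)^(12/2) / sqrt(13)) · 13^(−13·20n)  →  0

Write N = 20n. Stirling: N! ~ sqrt(2π N)(N/e)^N and (13N)! ~ sqrt(2π·13N)·(13N/e)^(13N).
  (N!)^13/(13N)! ~ (2π N)^(13/2) (N/e)^(13N) / [sqrt(2π·13N) (13N/e)^(13N)]
     = (2π N)^(13/2) / sqrt(2π·13N) · (N/(13N))^(13N)
     = (2π N)^((13−1)/2) / sqrt(13) · 13^(−13N).
Since 13^13 > 1, the factor 13^(−13N) decays exponentially, so the ratio → 0. Substituting N = 20n gives the stated form.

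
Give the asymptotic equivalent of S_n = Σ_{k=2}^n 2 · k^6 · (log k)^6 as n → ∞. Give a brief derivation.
S_n ~ 2 · n^7 · (log n)^6 / 7

By integral comparison, S_n = ∫_1^n 2 · x^6 · (log x)^6 dx + O(n^6 · (log n)^6). For the integral, the leading term of ∫_1^n x^6 (log x)^6 dx is n^7/7 · (log n)^6 (by repeated integration by parts; each step lowers the log-exponent and produces a relatively O(1/log n) correction). Hence S_n ~ 2 · n^7 · (log n)^6 / 7.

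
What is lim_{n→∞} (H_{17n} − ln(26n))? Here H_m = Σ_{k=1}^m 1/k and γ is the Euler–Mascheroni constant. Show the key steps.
lim = ln(17/26) + γ

By Euler-Maclaurin, H_m = ln m + γ + O(1/m). So
  H_{17n} − ln(26n) = ln(17n) + γ − ln(26n) + O(1/n)
                       = ln(17/26) + γ + O(1/n).
Hence the limit is ln(17/26) + γ.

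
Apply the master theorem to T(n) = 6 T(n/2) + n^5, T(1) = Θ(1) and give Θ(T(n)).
T(n) = Θ(n^5)

log_2 6 ≈ 2.585. f(n) = n^5 dominates n^(log_2 6) since 5 > 2.585, and the regularity condition a·f(n/b) = 6·(n/2)^5 = (6/32)·n^5 ≤ c·f(n) holds with c = 6/32 ≈ 0.188 < 1. So this is Case 3: T(n) = Θ(f(n)) = Θ(n^5).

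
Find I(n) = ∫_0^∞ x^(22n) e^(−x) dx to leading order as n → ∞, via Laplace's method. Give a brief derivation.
I(n) ~ sqrt(2π·22n) · (22n/e)^(22n)

Write the integrand as exp(22n ln x − x) and set f(x) = 22n ln x − x. Then f'(x) = 22n/x − 1 = 0 at x* = 22n, and f''(x*) = −22n/x*^2 = −1/(22n). Laplace's method (interior maximum) gives
  I(n) ~ e^(f(x*)) · sqrt(2π / |f''(x*)|)
        = exp(22n ln(22n) − 22n) · sqrt(2π · 22n)
        = (22n)^(22n) e^(−22n) · sqrt(2π·22n)
        = sqrt(2π·22n) · (22n/e)^(22n).
This matches Γ(22n+1) with Stirling applied to Γ.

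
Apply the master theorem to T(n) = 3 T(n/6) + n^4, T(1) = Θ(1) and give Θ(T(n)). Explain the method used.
T(n) = Θ(n^4)

log_6 3 ≈ 0.613. f(n) = n^4 dominates n^(log_6 3) since 4 > 0.613, and the regularity condition a·f(n/b) = 3·(n/6)^4 = (3/1296)·n^4 ≤ c·f(n) holds with c = 3/1296 ≈ 0.00231 < 1. So this is Case 3: T(n) = Θ(f(n)) = Θ(n^4).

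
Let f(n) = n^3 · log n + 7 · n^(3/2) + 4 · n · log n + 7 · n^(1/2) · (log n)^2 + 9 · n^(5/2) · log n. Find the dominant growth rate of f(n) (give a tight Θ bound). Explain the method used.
f(n) ∈ Θ(n^3 · log n)

Compare the terms by growth order. For large n, n^a · (log n)^b dominates n^a' · (log n)^b' iff a > a', or (a = a' and b > b'). Ranking the 5 terms shows the dominant one is n^3 · log n. Hence f(n) ∈ Θ(n^3 · log n).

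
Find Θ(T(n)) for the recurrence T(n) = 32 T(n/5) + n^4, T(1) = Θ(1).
T(n) = Θ(n^4)

log_5 32 ≈ 2.153. f(n) = n^4 dominates n^(log_5 32) since 4 > 2.153, and the regularity condition a·f(n/b) = 32·(n/5)^4 = (32/625)·n^4 ≤ c·f(n) holds with c = 32/625 ≈ 0.0512 < 1. So this is Case 3: T(n) = Θ(f(n)) = Θ(n^4).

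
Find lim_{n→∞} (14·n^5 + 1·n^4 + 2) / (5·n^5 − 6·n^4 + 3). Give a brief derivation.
lim = 14/5

For large n the leading n^5 terms dominate both numerator and denominator. Dividing top and bottom by n^5, every other term tends to 0, leaving 14/5.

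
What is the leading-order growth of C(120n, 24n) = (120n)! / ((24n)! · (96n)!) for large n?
C(120n, 24n) ~ (3125/256)^(24n) · sqrt(5/(8π·24n))

Write N = 24n. Apply Stirling to each factorial:
  (5N)! ~ sqrt(2π·5N) · (5N/e)^(5N),
  N! ~ sqrt(2π N) · (N/e)^N,
  (4N)! ~ sqrt(2π·4N) · (4N/e)^(4N).
The exponential factors combine to (5N)^(5N) / (N^N · (4N)^(4N)) = 5^(5N)/4^(4N) = (5^5/4^4)^N = (3125/256)^N.
The square-root prefactors combine to sqrt(2π·5N) / (sqrt(2π N)·sqrt(2π·4N)) = sqrt(5 / (2π·4·N)) = sqrt(5/(8π·24n)).
Substituting N = 24n: C(120n, 24n) ~ (3125/256)^(24n) · sqrt(5/(8π·24n)).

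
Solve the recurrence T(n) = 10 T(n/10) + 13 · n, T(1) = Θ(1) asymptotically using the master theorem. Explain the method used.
T(n) = Θ(n log n)

log_10 10 = 1, and f(n) = 13 · n = Θ(n^(log_10 10)). This is Case 2 of the master theorem: T(n) = Θ(f(n) · log n) = Θ(n log n).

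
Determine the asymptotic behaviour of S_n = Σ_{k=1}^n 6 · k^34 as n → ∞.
S_n ~ 6 · n^35 / 35

By integral comparison (Euler-Maclaurin), Σ_{k=1}^n 6 · k^34 = 6 · ∫_0^n x^34 dx + O(n^34) = 6 · n^35/35 + O(n^34). (Equivalently, Faulhaber's formula gives the same leading term.)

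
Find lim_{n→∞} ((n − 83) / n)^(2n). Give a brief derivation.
lim = e^(−166)

Rewrite as (1 − 83/n)^(2n). By the standard limit (1 + x/n)^n → e^x, we have (1 − 83/n)^n → e^(−83), and raising to the 2nd power gives e^(−166).
More precisely, ln[(1 − 83/n)^(2n)] = 2n · ln(1 − 83/n) = 2n · (-83/n + O(1/n^2)) = -166 + O(1/n) → -166.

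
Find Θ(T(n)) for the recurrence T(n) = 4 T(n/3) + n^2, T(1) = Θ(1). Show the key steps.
T(n) = Θ(n^2)

log_3 4 ≈ 1.262. f(n) = n^2 dominates n^(log_3 4) since 2 > 1.262, and the regularity condition a·f(n/b) = 4·(n/3)^2 = (4/9)·n^2 ≤ c·f(n) holds with c = 4/9 ≈ 0.444 < 1. So this is Case 3: T(n) = Θ(f(n)) = Θ(n^2).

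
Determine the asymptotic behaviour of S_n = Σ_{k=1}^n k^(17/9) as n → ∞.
S_n ~ (9/26) · n^(26/9)

Integral comparison: Σ_{k=1}^n k^(17/9) = ∫_0^n x^(17/9) dx + O(n^(17/9)). The integral is n^(1 + 17/9) / (1 + 17/9) = n^((17+9)/9) / ((17+9)/9) = (9/26) · n^(26/9).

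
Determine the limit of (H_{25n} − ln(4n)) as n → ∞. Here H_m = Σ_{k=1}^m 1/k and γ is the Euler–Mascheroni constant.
lim = ln(25/4) + γ

By Euler-Maclaurin, H_m = ln m + γ + O(1/m). So
  H_{25n} − ln(4n) = ln(25n) + γ − ln(4n) + O(1/n)
                       = ln(25/4) + γ + O(1/n).
Hence the limit is ln(25/4) + γ.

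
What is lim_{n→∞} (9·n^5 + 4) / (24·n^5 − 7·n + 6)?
lim = 9/24 = 3/8

For large n the leading n^5 terms dominate both numerator and denominator. Dividing top and bottom by n^5, every other term tends to 0, leaving 9/24 = 3/8.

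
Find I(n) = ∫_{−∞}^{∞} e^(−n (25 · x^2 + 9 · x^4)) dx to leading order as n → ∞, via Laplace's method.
I(n) ~ sqrt(π/(25n))

φ(x) = 25 · x^2 + 9 · x^4 has its unique global minimum at x* = 0 (since φ'(x) = 50x + 36x^3 = 0 only at x = 0 for real x with both coefficients positive, and φ → ∞ as |x| → ∞). At x* = 0, φ(0) = 0 and φ''(0) = 50. Laplace's method then gives
  I(n) ~ sqrt(2π / (n · φ''(0))) · e^(−n φ(0)) = sqrt(2π / (50n)) = sqrt(π/(25n)).
The 9 · x^4 term contributes only at subleading order (an O(1/n) relative correction).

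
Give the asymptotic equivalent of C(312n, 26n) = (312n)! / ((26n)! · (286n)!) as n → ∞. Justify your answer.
C(312n, 26n) ~ (8916100448256/285311670611)^(26n) · sqrt(6/(11π·26n))

Write N = 26n. Apply Stirling to each factorial:
  (12N)! ~ sqrt(2π·12N) · (12N/e)^(12N),
  N! ~ sqrt(2π N) · (N/e)^N,
  (11N)! ~ sqrt(2π·11N) · (11N/e)^(11N).
The exponential factors combine to (12N)^(12N) / (N^N · (11N)^(11N)) = 12^(12N)/11^(11N) = (12^12/11^11)^N = (8916100448256/285311670611)^N.
The square-root prefactors combine to sqrt(2π·12N) / (sqrt(2π N)·sqrt(2π·11N)) = sqrt(12 / (2π·11·N)) = sqrt(6/(11π·26n)).
Substituting N = 26n: C(312n, 26n) ~ (8916100448256/285311670611)^(26n) · sqrt(6/(11π·26n)).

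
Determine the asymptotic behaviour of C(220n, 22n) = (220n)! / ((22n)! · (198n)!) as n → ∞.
C(220n, 22n) ~ (10000000000/387420489)^(22n) · sqrt(5/(9π·22n))

Write N = 22n. Apply Stirling to each factorial:
  (10N)! ~ sqrt(2π·10N) · (10N/e)^(10N),
  N! ~ sqrt(2π N) · (N/e)^N,
  (9N)! ~ sqrt(2π·9N) · (9N/e)^(9N).
The exponential factors combine to (10N)^(10N) / (N^N · (9N)^(9N)) = 10^(10N)/9^(9N) = (10^10/9^9)^N = (10000000000/387420489)^N.
The square-root prefactors combine to sqrt(2π·10N) / (sqrt(2π N)·sqrt(2π·9N)) = sqrt(10 / (2π·9·N)) = sqrt(5/(9π·22n)).
Substituting N = 22n: C(220n, 22n) ~ (10000000000/387420489)^(22n) · sqrt(5/(9π·22n)).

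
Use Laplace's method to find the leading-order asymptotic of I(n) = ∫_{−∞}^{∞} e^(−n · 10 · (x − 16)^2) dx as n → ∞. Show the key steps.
I(n) = sqrt(π/(10n))

Here φ(x) = 10 · (x − 16)^2 has its unique minimum at x* = 16 with φ(x*) = 0 and φ''(x*) = 20. Laplace's method gives
  I(n) ~ e^(−n φ(x*)) · sqrt(2π / (n · φ''(x*))) = sqrt(2π / (20n)) = sqrt(π/(10n)).
This is exact: substituting u = (x − 16)·sqrt(10n) gives I(n) = (1/sqrt(10n)) ∫_{−∞}^{∞} e^(−u^2) du = sqrt(π/(10n)).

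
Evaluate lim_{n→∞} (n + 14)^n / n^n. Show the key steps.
lim = e^14

Rewrite as (1 + 14/n)^(n). By the standard limit (1 + x/n)^n → e^x, we have (1 + 14/n)^n → e^14, and raising to the 1st power gives e^14.
More precisely, ln[(1 + 14/n)^(n)] = n · ln(1 + 14/n) = n · (14/n + O(1/n^2)) = 14 + O(1/n) → 14.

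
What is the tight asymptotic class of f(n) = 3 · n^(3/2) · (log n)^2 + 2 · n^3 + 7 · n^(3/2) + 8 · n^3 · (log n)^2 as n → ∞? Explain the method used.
f(n) ∈ Θ(n^3 · (log n)^2)

Compare the terms by growth order. For large n, n^a · (log n)^b dominates n^a' · (log n)^b' iff a > a', or (a = a' and b > b'). Ranking the 4 terms shows the dominant one is 8 · n^3 · (log n)^2. Hence f(n) ∈ Θ(n^3 · (log n)^2).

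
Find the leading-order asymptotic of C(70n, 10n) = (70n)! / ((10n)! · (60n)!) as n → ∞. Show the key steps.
C(70n, 10n) ~ (823543/46656)^(10n) · sqrt(7/(12π·10n))

Write N = 10n. Apply Stirling to each factorial:
  (7N)! ~ sqrt(2π·7N) · (7N/e)^(7N),
  N! ~ sqrt(2π N) · (N/e)^N,
  (6N)! ~ sqrt(2π·6N) · (6N/e)^(6N).
The exponential factors combine to (7N)^(7N) / (N^N · (6N)^(6N)) = 7^(7N)/6^(6N) = (7^7/6^6)^N = (823543/46656)^N.
The square-root prefactors combine to sqrt(2π·7N) / (sqrt(2π N)·sqrt(2π·6N)) = sqrt(7 / (2π·6·N)) = sqrt(7/(12π·10n)).
Substituting N = 10n: C(70n, 10n) ~ (823543/46656)^(10n) · sqrt(7/(12π·10n)).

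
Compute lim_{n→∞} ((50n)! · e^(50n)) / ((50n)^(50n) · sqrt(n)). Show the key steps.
lim = sqrt(2π·50)

Stirling: (50n)! ~ sqrt(2π·50n) · (50n/e)^(50n). Hence
  (50n)! · e^(50n) / (50n)^(50n) ~ sqrt(2π·50n).
Dividing by sqrt(n): sqrt(2π·50n) / sqrt(n) = sqrt(2π·50) · n^((1−1)/2), so the limit is sqrt(2π·50).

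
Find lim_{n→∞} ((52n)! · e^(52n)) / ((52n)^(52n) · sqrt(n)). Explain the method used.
lim = sqrt(2π·52)

Stirling: (52n)! ~ sqrt(2π·52n) · (52n/e)^(52n). Hence
  (52n)! · e^(52n) / (52n)^(52n) ~ sqrt(2π·52n).
Dividing by sqrt(n): sqrt(2π·52n) / sqrt(n) = sqrt(2π·52) · n^((1−1)/2), so the limit is sqrt(2π·52).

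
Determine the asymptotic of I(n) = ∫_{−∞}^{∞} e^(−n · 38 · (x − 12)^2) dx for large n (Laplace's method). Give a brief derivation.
I(n) = sqrt(π/(38n))

Here φ(x) = 38 · (x − 12)^2 has its unique minimum at x* = 12 with φ(x*) = 0 and φ''(x*) = 76. Laplace's method gives
  I(n) ~ e^(−n φ(x*)) · sqrt(2π / (n · φ''(x*))) = sqrt(2π / (76n)) = sqrt(π/(38n)).
This is exact: substituting u = (x − 12)·sqrt(38n) gives I(n) = (1/sqrt(38n)) ∫_{−∞}^{∞} e^(−u^2) du = sqrt(π/(38n)).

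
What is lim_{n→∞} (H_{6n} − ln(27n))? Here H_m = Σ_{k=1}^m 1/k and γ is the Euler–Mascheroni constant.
lim = ln(2/9) + γ

By Euler-Maclaurin, H_m = ln m + γ + O(1/m). So
  H_{6n} − ln(27n) = ln(6n) + γ − ln(27n) + O(1/n)
                       = ln(6/27) + γ + O(1/n).
Hence the limit is ln(6/27) + γ (= ln(2/9)).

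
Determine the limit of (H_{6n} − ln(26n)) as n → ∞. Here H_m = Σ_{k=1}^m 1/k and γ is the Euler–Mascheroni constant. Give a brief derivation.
lim = ln(3/13) + γ

By Euler-Maclaurin, H_m = ln m + γ + O(1/m). So
  H_{6n} − ln(26n) = ln(6n) + γ − ln(26n) + O(1/n)
                       = ln(6/26) + γ + O(1/n).
Hence the limit is ln(6/26) + γ (= ln(3/13)).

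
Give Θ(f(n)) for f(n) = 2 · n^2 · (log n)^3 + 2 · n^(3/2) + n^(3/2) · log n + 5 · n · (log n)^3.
f(n) ∈ Θ(n^2 · (log n)^3)

Compare the terms by growth order. For large n, n^a · (log n)^b dominates n^a' · (log n)^b' iff a > a', or (a = a' and b > b'). Ranking the 4 terms shows the dominant one is 2 · n^2 · (log n)^3. Hence f(n) ∈ Θ(n^2 · (log n)^3).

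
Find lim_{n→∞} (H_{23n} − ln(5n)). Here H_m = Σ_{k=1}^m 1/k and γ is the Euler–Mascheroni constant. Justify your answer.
lim = ln(23/5) + γ

By Euler-Maclaurin, H_m = ln m + γ + O(1/m). So
  H_{23n} − ln(5n) = ln(23n) + γ − ln(5n) + O(1/n)
                       = ln(23/5) + γ + O(1/n).
Hence the limit is ln(23/5) + γ.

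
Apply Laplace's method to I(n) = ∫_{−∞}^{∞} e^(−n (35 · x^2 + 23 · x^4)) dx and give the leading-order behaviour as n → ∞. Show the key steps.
I(n) ~ sqrt(π/(35n))

φ(x) = 35 · x^2 + 23 · x^4 has its unique global minimum at x* = 0 (since φ'(x) = 70x + 92x^3 = 0 only at x = 0 for real x with both coefficients positive, and φ → ∞ as |x| → ∞). At x* = 0, φ(0) = 0 and φ''(0) = 70. Laplace's method then gives
  I(n) ~ sqrt(2π / (n · φ''(0))) · e^(−n φ(0)) = sqrt(2π / (70n)) = sqrt(π/(35n)).
The 23 · x^4 term contributes only at subleading order (an O(1/n) relative correction).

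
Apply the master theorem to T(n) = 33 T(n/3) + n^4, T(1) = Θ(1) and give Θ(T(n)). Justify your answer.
T(n) = Θ(n^4)

log_3 33 ≈ 3.183. f(n) = n^4 dominates n^(log_3 33) since 4 > 3.183, and the regularity condition a·f(n/b) = 33·(n/3)^4 = (33/81)·n^4 ≤ c·f(n) holds with c = 33/81 ≈ 0.407 < 1. So this is Case 3: T(n) = Θ(f(n)) = Θ(n^4).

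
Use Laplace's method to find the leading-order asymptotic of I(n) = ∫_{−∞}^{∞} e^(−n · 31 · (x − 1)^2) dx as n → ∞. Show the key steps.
I(n) = sqrt(π/(31n))

Here φ(x) = 31 · (x − 1)^2 has its unique minimum at x* = 1 with φ(x*) = 0 and φ''(x*) = 62. Laplace's method gives
  I(n) ~ e^(−n φ(x*)) · sqrt(2π / (n · φ''(x*))) = sqrt(2π / (62n)) = sqrt(π/(31n)).
This is exact: substituting u = (x − 1)·sqrt(31n) gives I(n) = (1/sqrt(31n)) ∫_{−∞}^{∞} e^(−u^2) du = sqrt(π/(31n)).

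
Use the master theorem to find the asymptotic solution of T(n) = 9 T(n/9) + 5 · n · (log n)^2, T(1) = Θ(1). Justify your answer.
T(n) = Θ(n · (log n)^3)

Here log_9 9 = 1 and f(n) = 5 · n · (log n)^2 = Θ(n^(log_9 9) · (log n)^2). This is the extended Case 2 of the master theorem (f matches the critical exponent up to log factors), giving T(n) = Θ(n^(log_9 9) · (log n)^(2+1)) = Θ(n · (log n)^3).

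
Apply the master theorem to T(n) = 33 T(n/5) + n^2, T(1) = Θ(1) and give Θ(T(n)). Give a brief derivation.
T(n) = Θ(n^(log_5 33))

Master theorem: compare f(n) = n^2 to n^(log_5 33) where log_5 33 ≈ 2.173. Since 2 < log_5 33, we have f(n) = O(n^(log_5 33 − ε)) for some ε > 0 — Case 1. Hence T(n) = Θ(n^(log_5 33)).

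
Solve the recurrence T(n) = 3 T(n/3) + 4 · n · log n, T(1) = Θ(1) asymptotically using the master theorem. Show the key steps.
T(n) = Θ(n · (log n)^2)

Here log_3 3 = 1 and f(n) = 4 · n · log n = Θ(n^(log_3 3) · (log n)^1). This is the extended Case 2 of the master theorem (f matches the critical exponent up to log factors), giving T(n) = Θ(n^(log_3 3) · (log n)^(1+1)) = Θ(n · (log n)^2).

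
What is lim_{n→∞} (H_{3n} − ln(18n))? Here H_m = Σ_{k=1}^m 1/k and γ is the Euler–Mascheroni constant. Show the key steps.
lim = −ln 6 + γ

By Euler-Maclaurin, H_m = ln m + γ + O(1/m). So
  H_{3n} − ln(18n) = ln(3n) + γ − ln(18n) + O(1/n)
                       = ln(3/18) + γ + O(1/n).
Hence the limit is ln(3/18) + γ (= −ln 6).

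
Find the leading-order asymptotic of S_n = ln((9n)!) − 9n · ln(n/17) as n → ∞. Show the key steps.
S_n ~ 9n · (ln 153 − 1) + O(ln n)

Stirling: ln((9n)!) = 9n ln(9n) − 9n + O(ln n).
  S_n = 9n ln(9n) − 9n − 9n ln(n/17) + O(ln n)
      = 9n ln(9n) − 9n ln n + 9n ln 17 − 9n + O(ln n)
      = 9n ln 9 + 9n ln 17 − 9n + O(ln n)
      = 9n (ln 153 − 1) + O(ln n).
Numerically ln(153) − 1 ≈ 4.0304.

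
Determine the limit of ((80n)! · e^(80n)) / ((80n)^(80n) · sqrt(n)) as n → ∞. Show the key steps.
lim = sqrt(2π·80)

Stirling: (80n)! ~ sqrt(2π·80n) · (80n/e)^(80n). Hence
  (80n)! · e^(80n) / (80n)^(80n) ~ sqrt(2π·80n).
Dividing by sqrt(n): sqrt(2π·80n) / sqrt(n) = sqrt(2π·80) · n^((1−1)/2), so the limit is sqrt(2π·80).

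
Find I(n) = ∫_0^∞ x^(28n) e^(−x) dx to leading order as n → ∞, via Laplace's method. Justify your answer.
I(n) ~ sqrt(2π·28n) · (28n/e)^(28n)

Write the integrand as exp(28n ln x − x) and set f(x) = 28n ln x − x. Then f'(x) = 28n/x − 1 = 0 at x* = 28n, and f''(x*) = −28n/x*^2 = −1/(28n). Laplace's method (interior maximum) gives
  I(n) ~ e^(f(x*)) · sqrt(2π / |f''(x*)|)
        = exp(28n ln(28n) − 28n) · sqrt(2π · 28n)
        = (28n)^(28n) e^(−28n) · sqrt(2π·28n)
        = sqrt(2π·28n) · (28n/e)^(28n).
This matches Γ(28n+1) with Stirling applied to Γ.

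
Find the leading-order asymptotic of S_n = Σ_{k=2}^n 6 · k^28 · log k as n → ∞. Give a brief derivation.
S_n ~ 6 · n^29 log n / 29 − 6 · n^29 / 841

By integral comparison, S_n = ∫_1^n 6 · x^28 · log x dx + O(n^28 · log n). For the integral, ∫ x^28 log x dx = n^29 log n / 29 − n^29/841 (integration by parts). Hence S_n ~ 6 · n^29 log n / 29 − 6 · n^29 / 841.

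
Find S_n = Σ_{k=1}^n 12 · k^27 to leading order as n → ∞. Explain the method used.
S_n ~ 3 · n^28 / 7

By integral comparison (Euler-Maclaurin), Σ_{k=1}^n 12 · k^27 = 12 · ∫_0^n x^27 dx + O(n^27) = 12 · n^28/28 = 3 · n^28 / 7 + O(n^27). (Equivalently, Faulhaber's formula gives the same leading term.)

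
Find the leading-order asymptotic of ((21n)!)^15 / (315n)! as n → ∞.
((21n)!)^15/(315n)! ~ ((2π·21n)^(14/2) / sqrt(15)) · 15^(−15·21n)  →  0

Write N = 21n. Stirling: N! ~ sqrt(2π N)(N/e)^N and (15N)! ~ sqrt(2π·15N)·(15N/e)^(15N).
  (N!)^15/(15N)! ~ (2π N)^(15/2) (N/e)^(15N) / [sqrt(2π·15N) (15N/e)^(15N)]
     = (2π N)^(15/2) / sqrt(2π·15N) · (N/(15N))^(15N)
     = (2π N)^((15−1)/2) / sqrt(15) · 15^(−15N).
Since 15^15 > 1, the factor 15^(−15N) decays exponentially, so the ratio → 0. Substituting N = 21n gives the stated form.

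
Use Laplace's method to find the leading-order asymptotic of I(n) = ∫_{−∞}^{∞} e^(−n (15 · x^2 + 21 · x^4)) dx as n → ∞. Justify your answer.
I(n) ~ sqrt(π/(15n))

φ(x) = 15 · x^2 + 21 · x^4 has its unique global minimum at x* = 0 (since φ'(x) = 30x + 84x^3 = 0 only at x = 0 for real x with both coefficients positive, and φ → ∞ as |x| → ∞). At x* = 0, φ(0) = 0 and φ''(0) = 30. Laplace's method then gives
  I(n) ~ sqrt(2π / (n · φ''(0))) · e^(−n φ(0)) = sqrt(2π / (30n)) = sqrt(π/(15n)).
The 21 · x^4 term contributes only at subleading order (an O(1/n) relative correction).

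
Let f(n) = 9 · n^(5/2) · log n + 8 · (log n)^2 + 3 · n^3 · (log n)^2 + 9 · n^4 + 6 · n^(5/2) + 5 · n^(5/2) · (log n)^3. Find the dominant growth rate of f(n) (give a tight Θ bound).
f(n) ∈ Θ(n^4)

Compare the terms by growth order. For large n, n^a · (log n)^b dominates n^a' · (log n)^b' iff a > a', or (a = a' and b > b'). Ranking the 6 terms shows the dominant one is 9 · n^4. Hence f(n) ∈ Θ(n^4).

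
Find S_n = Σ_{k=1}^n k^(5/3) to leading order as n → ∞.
S_n ~ (3/8) · n^(8/3)

Integral comparison: Σ_{k=1}^n k^(5/3) = ∫_0^n x^(5/3) dx + O(n^(5/3)). The integral is n^(1 + 5/3) / (1 + 5/3) = n^((5+3)/3) / ((5+3)/3) = (3/8) · n^(8/3).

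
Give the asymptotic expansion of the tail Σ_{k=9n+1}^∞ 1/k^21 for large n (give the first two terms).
Σ_{k>9n} 1/k^21 = 1/(20 · (9n)^20) − 1/(2 · (9n)^21) + O(1/(9n)^22)

Compare to the integral: ∫_{9n}^∞ x^(−21) dx = [−x^(−20)/20]_{9n}^∞ = 1/((21−1)·(9n)^20). The Euler-Maclaurin correction adds −f(9n)/2 = −1/(2·(9n)^21). Euler-Maclaurin then gives
  Σ_{k>9n} 1/k^21 = ∫_{9n}^∞ dx/x^21 − 1/(2·(9n)^21) + O(1/(9n)^22).
(Equivalently this is ζ(21) − Σ_{k≤9n} 1/k^21.)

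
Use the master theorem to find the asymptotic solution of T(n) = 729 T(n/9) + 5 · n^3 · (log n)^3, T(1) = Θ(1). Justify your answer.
T(n) = Θ(n^3 · (log n)^4)

Here log_9 729 = 3 and f(n) = 5 · n^3 · (log n)^3 = Θ(n^(log_9 729) · (log n)^3). This is the extended Case 2 of the master theorem (f matches the critical exponent up to log factors), giving T(n) = Θ(n^(log_9 729) · (log n)^(3+1)) = Θ(n^3 · (log n)^4).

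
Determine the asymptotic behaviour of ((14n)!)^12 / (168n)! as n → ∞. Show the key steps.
((14n)!)^12/(168n)! ~ ((2π·14n)^(11/2) / sqrt(12)) · 12^(−12·14n)  →  0

Write N = 14n. Stirling: N! ~ sqrt(2π N)(N/e)^N and (12N)! ~ sqrt(2π·12N)·(12N/e)^(12N).
  (N!)^12/(12N)! ~ (2π N)^(12/2) (N/e)^(12N) / [sqrt(2π·12N) (12N/e)^(12N)]
     = (2π N)^(12/2) / sqrt(2π·12N) · (N/(12N))^(12N)
     = (2π N)^((12−1)/2) / sqrt(12) · 12^(−12N).
Since 12^12 > 1, the factor 12^(−12N) decays exponentially, so the ratio → 0. Substituting N = 14n gives the stated form.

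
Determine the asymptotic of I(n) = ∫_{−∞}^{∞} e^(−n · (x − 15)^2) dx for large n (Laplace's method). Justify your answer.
I(n) = sqrt(π/n)

Here φ(x) = (x − 15)^2 has its unique minimum at x* = 15 with φ(x*) = 0 and φ''(x*) = 2. Laplace's method gives
  I(n) ~ e^(−n φ(x*)) · sqrt(2π / (n · φ''(x*))) = sqrt(2π / (2n)) = sqrt(π/n).
This is exact: substituting u = (x − 15)·sqrt(n) gives I(n) = (1/sqrt(n)) ∫_{−∞}^{∞} e^(−u^2) du = sqrt(π/n).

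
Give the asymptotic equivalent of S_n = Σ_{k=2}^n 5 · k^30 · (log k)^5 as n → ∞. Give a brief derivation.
S_n ~ 5 · n^31 · (log n)^5 / 31

By integral comparison, S_n = ∫_1^n 5 · x^30 · (log x)^5 dx + O(n^30 · (log n)^5). For the integral, the leading term of ∫_1^n x^30 (log x)^5 dx is n^31/31 · (log n)^5 (by repeated integration by parts; each step lowers the log-exponent and produces a relatively O(1/log n) correction). Hence S_n ~ 5 · n^31 · (log n)^5 / 31.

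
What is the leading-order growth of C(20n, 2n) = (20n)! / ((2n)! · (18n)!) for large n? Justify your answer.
C(20n, 2n) ~ (10000000000/387420489)^(2n) · sqrt(5/(9π·2n))

Write N = 2n. Apply Stirling to each factorial:
  (10N)! ~ sqrt(2π·10N) · (10N/e)^(10N),
  N! ~ sqrt(2π N) · (N/e)^N,
  (9N)! ~ sqrt(2π·9N) · (9N/e)^(9N).
The exponential factors combine to (10N)^(10N) / (N^N · (9N)^(9N)) = 10^(10N)/9^(9N) = (10^10/9^9)^N = (10000000000/387420489)^N.
The square-root prefactors combine to sqrt(2π·10N) / (sqrt(2π N)·sqrt(2π·9N)) = sqrt(10 / (2π·9·N)) = sqrt(5/(9π·2n)).
Substituting N = 2n: C(20n, 2n) ~ (10000000000/387420489)^(2n) · sqrt(5/(9π·2n)).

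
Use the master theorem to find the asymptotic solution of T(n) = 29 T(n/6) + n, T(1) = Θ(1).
T(n) = Θ(n^(log_6 29))

Master theorem: compare f(n) = n to n^(log_6 29) where log_6 29 ≈ 1.879. Since 1 < log_6 29, we have f(n) = O(n^(log_6 29 − ε)) for some ε > 0 — Case 1. Hence T(n) = Θ(n^(log_6 29)).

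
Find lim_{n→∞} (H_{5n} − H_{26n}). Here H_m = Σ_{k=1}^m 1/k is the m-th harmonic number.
lim = ln(5/26)

Euler-Maclaurin gives H_m = ln m + γ + 1/(2m) + O(1/m^2). The γ and O(1/m) terms cancel in the difference:
  H_{5n} − H_{26n} = ln(5n) − ln(26n) + O(1/n) = ln(5/26) + O(1/n).
Hence the limit is ln(5/26).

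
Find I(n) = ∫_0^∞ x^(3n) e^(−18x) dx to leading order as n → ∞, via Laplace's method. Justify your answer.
I(n) ~ (sqrt(2π·3n) / 18) · (3n/(18e))^(3n)

Write the integrand as exp(3n ln x − 18x) and set f(x) = 3n ln x − 18x. Then f'(x) = 3n/x − 18 = 0 at x* = 3n/18, and f''(x*) = −3n/x*^2 = −18^2/(3n). Laplace's method (interior maximum) gives
  I(n) ~ e^(f(x*)) · sqrt(2π / |f''(x*)|)
        = exp(3n ln(3n/18) − 3n) · sqrt(2π · 3n / 18^2)
        = (3n/18)^(3n) e^(−3n) · sqrt(2π·3n) / 18
        = (sqrt(2π·3n) / 18) · (3n/(18e))^(3n).
This matches Γ(3n+1)/18^(3n+1) with Stirling applied to Γ.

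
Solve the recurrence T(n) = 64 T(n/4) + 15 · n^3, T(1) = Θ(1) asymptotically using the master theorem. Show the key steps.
T(n) = Θ(n^3 log n)

log_4 64 = 3, and f(n) = 15 · n^3 = Θ(n^(log_4 64)). This is Case 2 of the master theorem: T(n) = Θ(f(n) · log n) = Θ(n^3 log n).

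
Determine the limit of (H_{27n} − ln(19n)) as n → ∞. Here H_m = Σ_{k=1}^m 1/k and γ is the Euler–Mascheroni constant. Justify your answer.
lim = ln(27/19) + γ

By Euler-Maclaurin, H_m = ln m + γ + O(1/m). So
  H_{27n} − ln(19n) = ln(27n) + γ − ln(19n) + O(1/n)
                       = ln(27/19) + γ + O(1/n).
Hence the limit is ln(27/19) + γ.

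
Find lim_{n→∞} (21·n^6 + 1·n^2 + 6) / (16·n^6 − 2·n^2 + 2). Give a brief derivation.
lim = 21/16

For large n the leading n^6 terms dominate both numerator and denominator. Dividing top and bottom by n^6, every other term tends to 0, leaving 21/16.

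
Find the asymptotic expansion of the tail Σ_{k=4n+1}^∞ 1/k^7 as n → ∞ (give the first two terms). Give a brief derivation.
Σ_{k>4n} 1/k^7 = 1/(6 · (4n)^6) − 1/(2 · (4n)^7) + O(1/(4n)^8)

Compare to the integral: ∫_{4n}^∞ x^(−7) dx = [−x^(−6)/6]_{4n}^∞ = 1/((7−1)·(4n)^6). The Euler-Maclaurin correction adds −f(4n)/2 = −1/(2·(4n)^7). Euler-Maclaurin then gives
  Σ_{k>4n} 1/k^7 = ∫_{4n}^∞ dx/x^7 − 1/(2·(4n)^7) + O(1/(4n)^8).
(Equivalently this is ζ(7) − Σ_{k≤4n} 1/k^7.)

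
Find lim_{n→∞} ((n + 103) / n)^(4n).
lim = e^412

Rewrite as (1 + 103/n)^(4n). By the standard limit (1 + x/n)^n → e^x, we have (1 + 103/n)^n → e^103, and raising to the 4th power gives e^412.
More precisely, ln[(1 + 103/n)^(4n)] = 4n · ln(1 + 103/n) = 4n · (103/n + O(1/n^2)) = 412 + O(1/n) → 412.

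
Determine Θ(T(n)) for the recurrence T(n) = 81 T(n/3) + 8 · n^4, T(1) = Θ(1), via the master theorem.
T(n) = Θ(n^4 log n)

log_3 81 = 4, and f(n) = 8 · n^4 = Θ(n^(log_3 81)). This is Case 2 of the master theorem: T(n) = Θ(f(n) · log n) = Θ(n^4 log n).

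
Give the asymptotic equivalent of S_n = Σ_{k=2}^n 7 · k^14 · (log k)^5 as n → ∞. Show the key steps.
S_n ~ 7 · n^15 · (log n)^5 / 15

By integral comparison, S_n = ∫_1^n 7 · x^14 · (log x)^5 dx + O(n^14 · (log n)^5). For the integral, the leading term of ∫_1^n x^14 (log x)^5 dx is n^15/15 · (log n)^5 (by repeated integration by parts; each step lowers the log-exponent and produces a relatively O(1/log n) correction). Hence S_n ~ 7 · n^15 · (log n)^5 / 15.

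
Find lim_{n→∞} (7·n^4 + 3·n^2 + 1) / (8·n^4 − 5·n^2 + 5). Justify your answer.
lim = 7/8

For large n the leading n^4 terms dominate both numerator and denominator. Dividing top and bottom by n^4, every other term tends to 0, leaving 7/8.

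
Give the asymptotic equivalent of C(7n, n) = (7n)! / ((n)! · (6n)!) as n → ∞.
C(7n, n) ~ (823543/46656)^(n) · sqrt(7/(12π·n))

Write N = n. Apply Stirling to each factorial:
  (7N)! ~ sqrt(2π·7N) · (7N/e)^(7N),
  N! ~ sqrt(2π N) · (N/e)^N,
  (6N)! ~ sqrt(2π·6N) · (6N/e)^(6N).
The exponential factors combine to (7N)^(7N) / (N^N · (6N)^(6N)) = 7^(7N)/6^(6N) = (7^7/6^6)^N = (823543/46656)^N.
The square-root prefactors combine to sqrt(2π·7N) / (sqrt(2π N)·sqrt(2π·6N)) = sqrt(7 / (2π·6·N)) = sqrt(7/(12π·n)).
Substituting N = n: C(7n, n) ~ (823543/46656)^(n) · sqrt(7/(12π·n)).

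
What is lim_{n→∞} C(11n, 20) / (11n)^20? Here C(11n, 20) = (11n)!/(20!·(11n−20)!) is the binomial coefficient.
lim = 1/20! = 1/2432902008176640000

With N = 11n → ∞: C(N, 20) / N^20 = [N(N−1)…(N−19)] / (20! · N^20) = (1/20!) · 1 · (1 − 1/(11n)) · … · (1 − 19/(11n)). Each factor → 1 as N → ∞, so the limit is 1/20! = 1/2432902008176640000.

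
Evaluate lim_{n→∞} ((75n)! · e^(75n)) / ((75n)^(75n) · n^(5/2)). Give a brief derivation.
lim = 0

Stirling: (75n)! ~ sqrt(2π·75n) · (75n/e)^(75n). Hence
  (75n)! · e^(75n) / (75n)^(75n) ~ sqrt(2π·75n).
Dividing by n^(5/2): sqrt(2π·75n) / n^(5/2) = sqrt(2π·75) · n^((1−5)/2), so the expression behaves like sqrt(2π·75) · n^((1−5)/2) → 0.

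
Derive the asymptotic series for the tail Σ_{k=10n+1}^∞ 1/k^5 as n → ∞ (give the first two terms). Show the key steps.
Σ_{k>10n} 1/k^5 = 1/(4 · (10n)^4) − 1/(2 · (10n)^5) + O(1/(10n)^6)

Compare to the integral: ∫_{10n}^∞ x^(−5) dx = [−x^(−4)/4]_{10n}^∞ = 1/((5−1)·(10n)^4). The Euler-Maclaurin correction adds −f(10n)/2 = −1/(2·(10n)^5). Euler-Maclaurin then gives
  Σ_{k>10n} 1/k^5 = ∫_{10n}^∞ dx/x^5 − 1/(2·(10n)^5) + O(1/(10n)^6).
(Equivalently this is ζ(5) − Σ_{k≤10n} 1/k^5.)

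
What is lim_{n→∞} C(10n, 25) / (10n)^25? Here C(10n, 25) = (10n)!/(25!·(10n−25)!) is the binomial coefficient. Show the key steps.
lim = 1/25! = 1/15511210043330985984000000

With N = 10n → ∞: C(N, 25) / N^25 = [N(N−1)…(N−24)] / (25! · N^25) = (1/25!) · 1 · (1 − 1/(10n)) · … · (1 − 24/(10n)). Each factor → 1 as N → ∞, so the limit is 1/25! = 1/15511210043330985984000000.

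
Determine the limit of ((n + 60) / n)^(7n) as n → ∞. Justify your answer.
lim = e^420

Rewrite as (1 + 60/n)^(7n). By the standard limit (1 + x/n)^n → e^x, we have (1 + 60/n)^n → e^60, and raising to the 7th power gives e^420.
More precisely, ln[(1 + 60/n)^(7n)] = 7n · ln(1 + 60/n) = 7n · (60/n + O(1/n^2)) = 420 + O(1/n) → 420.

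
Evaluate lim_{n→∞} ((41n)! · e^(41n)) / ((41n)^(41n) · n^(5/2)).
lim = 0

Stirling: (41n)! ~ sqrt(2π·41n) · (41n/e)^(41n). Hence
  (41n)! · e^(41n) / (41n)^(41n) ~ sqrt(2π·41n).
Dividing by n^(5/2): sqrt(2π·41n) / n^(5/2) = sqrt(2π·41) · n^((1−5)/2), so the expression behaves like sqrt(2π·41) · n^((1−5)/2) → 0.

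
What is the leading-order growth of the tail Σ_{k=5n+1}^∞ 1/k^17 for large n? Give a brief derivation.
Σ_{k>5n} 1/k^17 ~ 1/(16 · (5n)^16)

Compare to the integral: ∫_{5n}^∞ x^(−17) dx = [−x^(−16)/16]_{5n}^∞ = 1/((17−1)·(5n)^16). Euler-Maclaurin then gives
  Σ_{k>5n} 1/k^17 = ∫_{5n}^∞ dx/x^17 − 1/(2·(5n)^17) + O(1/(5n)^18).
(Equivalently this is ζ(17) − Σ_{k≤5n} 1/k^17.)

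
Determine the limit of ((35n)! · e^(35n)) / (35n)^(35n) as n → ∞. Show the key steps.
lim = ∞

Stirling: (35n)! ~ sqrt(2π·35n) · (35n/e)^(35n). Hence
  (35n)! · e^(35n) / (35n)^(35n) ~ sqrt(2π·35n) = sqrt(2π·35) · sqrt(n) → ∞.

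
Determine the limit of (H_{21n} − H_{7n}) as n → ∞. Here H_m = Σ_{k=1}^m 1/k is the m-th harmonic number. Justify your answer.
lim = ln(21/7) = ln 3

Euler-Maclaurin gives H_m = ln m + γ + 1/(2m) + O(1/m^2). The γ and O(1/m) terms cancel in the difference:
  H_{21n} − H_{7n} = ln(21n) − ln(7n) + O(1/n) = ln(21/7) + O(1/n).
Hence the limit is ln(21/7) = ln 3.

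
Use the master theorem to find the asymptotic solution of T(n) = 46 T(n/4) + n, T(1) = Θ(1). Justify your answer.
T(n) = Θ(n^(log_4 46))

Master theorem: compare f(n) = n to n^(log_4 46) where log_4 46 ≈ 2.762. Since 1 < log_4 46, we have f(n) = O(n^(log_4 46 − ε)) for some ε > 0 — Case 1. Hence T(n) = Θ(n^(log_4 46)).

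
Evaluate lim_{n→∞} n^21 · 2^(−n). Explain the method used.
lim = 0

Exponentials with base > 1 dominate every fixed polynomial: for any fixed c, n^c / 2^n → 0 as n → ∞ (e.g. by the ratio test, or by writing 2^n = e^(n ln 2) and noting e^(n ln 2) / n^c → ∞). Hence n^21 · 2^(−n) = n^21 / 2^n → 0.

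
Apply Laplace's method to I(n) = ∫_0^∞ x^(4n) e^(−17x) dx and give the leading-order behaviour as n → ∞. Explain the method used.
I(n) ~ (sqrt(2π·4n) / 17) · (4n/(17e))^(4n)

Write the integrand as exp(4n ln x − 17x) and set f(x) = 4n ln x − 17x. Then f'(x) = 4n/x − 17 = 0 at x* = 4n/17, and f''(x*) = −4n/x*^2 = −17^2/(4n). Laplace's method (interior maximum) gives
  I(n) ~ e^(f(x*)) · sqrt(2π / |f''(x*)|)
        = exp(4n ln(4n/17) − 4n) · sqrt(2π · 4n / 17^2)
        = (4n/17)^(4n) e^(−4n) · sqrt(2π·4n) / 17
        = (sqrt(2π·4n) / 17) · (4n/(17e))^(4n).
This matches Γ(4n+1)/17^(4n+1) with Stirling applied to Γ.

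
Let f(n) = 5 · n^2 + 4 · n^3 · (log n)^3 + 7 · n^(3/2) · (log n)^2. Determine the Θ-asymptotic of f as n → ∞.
f(n) ∈ Θ(n^3 · (log n)^3)

Compare the terms by growth order. For large n, n^a · (log n)^b dominates n^a' · (log n)^b' iff a > a', or (a = a' and b > b'). Ranking the 3 terms shows the dominant one is 4 · n^3 · (log n)^3. Hence f(n) ∈ Θ(n^3 · (log n)^3).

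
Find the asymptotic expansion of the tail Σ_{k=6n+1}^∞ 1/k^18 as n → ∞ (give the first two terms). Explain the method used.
Σ_{k>6n} 1/k^18 = 1/(17 · (6n)^17) − 1/(2 · (6n)^18) + O(1/(6n)^19)

Compare to the integral: ∫_{6n}^∞ x^(−18) dx = [−x^(−17)/17]_{6n}^∞ = 1/((18−1)·(6n)^17). The Euler-Maclaurin correction adds −f(6n)/2 = −1/(2·(6n)^18). Euler-Maclaurin then gives
  Σ_{k>6n} 1/k^18 = ∫_{6n}^∞ dx/x^18 − 1/(2·(6n)^18) + O(1/(6n)^19).
(Equivalently this is ζ(18) − Σ_{k≤6n} 1/k^18.)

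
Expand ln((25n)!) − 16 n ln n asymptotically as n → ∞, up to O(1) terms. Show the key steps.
ln((25n)!) − 16 n ln n = 9 n ln n + 25(ln 25 − 1) n + (1/2) ln(2π·25n) + O(1/n)

Stirling: ln((25n)!) = 25n ln(25n) − 25n + (1/2) ln(2π·25n) + O(1/n).
Expand 25n ln(25n) = 25n (ln n + ln 25) = 25n ln n + 25n ln 25.
Subtract 16n ln n: leading term is (25 − 16) n ln n = 9 n ln n. The next term is 25n ln 25 − 25n = 25(ln 25 − 1) n. Then the (1/2) ln(2π·25n) correction.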